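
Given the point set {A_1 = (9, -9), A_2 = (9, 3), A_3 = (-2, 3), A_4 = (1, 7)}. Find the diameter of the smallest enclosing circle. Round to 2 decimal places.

17.89

The farthest pair is A_1–A_4 with squared distance 320. The circle on this segment as diameter has centre (5, -1) and r² = 320/4 = 80.
Check A_2: distance² to centre = 32 ≤ 80, so it lies inside.
All remaining points lie in this disk, and no smaller disk contains both endpoints, so this is the minimum enclosing circle.
Diameter = 2r = 2√80 ≈ 17.89.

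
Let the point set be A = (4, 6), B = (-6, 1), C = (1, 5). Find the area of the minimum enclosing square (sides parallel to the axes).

The bounding box has width 10 and height 5.
An axis-aligned square enclosing the set must have side ≥ max(width, height).
So the minimum side is max(10, 5) = 10.
Area = 10² = 100.

100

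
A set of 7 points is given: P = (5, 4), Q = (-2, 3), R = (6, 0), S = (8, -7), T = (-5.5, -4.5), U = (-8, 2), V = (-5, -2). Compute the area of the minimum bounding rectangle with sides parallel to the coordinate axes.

x ranges over [-8, 8], width 16.
y ranges over [-7, 4], height 11.
Area = 16 × 11 = 176.

176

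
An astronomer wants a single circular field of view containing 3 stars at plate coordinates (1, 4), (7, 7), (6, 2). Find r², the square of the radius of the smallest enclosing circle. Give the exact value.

1885/162

Call the three points A, B, C in the order given.
Side lengths²: AB² = 45, AC² = 29, BC² = 26.
Since AB² = 45 < 29 + 26 = 55, the triangle is acute, so the smallest enclosing circle is the circumcircle.
Circumcentre = (77/18, 89/18), r² = 1885/162.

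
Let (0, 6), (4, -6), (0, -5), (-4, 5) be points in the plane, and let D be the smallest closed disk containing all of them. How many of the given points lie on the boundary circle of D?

By Welzl's lemma the MEC is supported by two points (diametrically opposite) or three points (on a circumcircle).
The farthest pair is (4, -6)–(-4, 5) with squared distance 185. The circle on this segment as diameter has centre (0, -0.5) and r² = 185/4 = 46.25.
Check (0, 6): distance² to centre = 42.25 ≤ 46.25, so it lies inside.
All remaining points lie in this disk, and no smaller disk contains both endpoints, so this is the minimum enclosing circle.
The points at distance exactly r from the centre are (4, -6), (-4, 5) — 2 points.

2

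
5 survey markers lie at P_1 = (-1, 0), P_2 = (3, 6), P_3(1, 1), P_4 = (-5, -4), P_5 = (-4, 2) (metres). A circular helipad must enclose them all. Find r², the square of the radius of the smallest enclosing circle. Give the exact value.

41

The farthest pair is P_2–P_4 with squared distance 164. The circle on this segment as diameter has centre (-1, 1) and r² = 164/4 = 41.
Check P_1: distance² to centre = 1 ≤ 41, so it lies inside.
All remaining points lie in this disk, and no smaller disk contains both endpoints, so this is the minimum enclosing circle.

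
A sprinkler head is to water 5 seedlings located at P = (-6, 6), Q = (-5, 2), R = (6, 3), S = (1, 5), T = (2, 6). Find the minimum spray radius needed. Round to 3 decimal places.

6.185

The minimum enclosing circle of a finite set is fixed by two of the points (as a diameter) or three (as a circumcircle).
The farthest pair is P–R with squared distance 153. The circle on this segment as diameter has centre (0, 4.5) and r² = 153/4 = 38.25.
Check Q: distance² to centre = 31.25 ≤ 38.25, so it lies inside.
All remaining points lie in this disk, and no smaller disk contains both endpoints, so this is the minimum enclosing circle.
r = √(38.25) ≈ 6.185.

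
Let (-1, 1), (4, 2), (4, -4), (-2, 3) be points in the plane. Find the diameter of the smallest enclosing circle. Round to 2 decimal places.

The farthest pair is (4, -4)–(-2, 3) with squared distance 85. The circle on this segment as diameter has centre (1, -0.5) and r² = 85/4 = 21.25.
Check (-1, 1): distance² to centre = 6.25 ≤ 21.25, so it lies inside.
All remaining points lie in this disk, and no smaller disk contains both endpoints, so this is the minimum enclosing circle.
Diameter = 2r = 2√(21.25) ≈ 9.22.

9.22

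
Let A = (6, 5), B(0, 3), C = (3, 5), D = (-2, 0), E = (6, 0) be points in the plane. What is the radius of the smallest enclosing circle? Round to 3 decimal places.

4.717

The farthest pair is A–D with squared distance 89. The circle on this segment as diameter has centre (2, 2.5) and r² = 89/4 = 22.25.
Check B: distance² to centre = 4.25 ≤ 22.25, so it lies inside.
All remaining points lie in this disk, and no smaller disk contains both endpoints, so this is the minimum enclosing circle.
r = √(22.25) ≈ 4.717.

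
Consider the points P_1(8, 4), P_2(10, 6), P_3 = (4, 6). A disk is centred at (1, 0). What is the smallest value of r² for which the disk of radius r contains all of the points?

117

The required radius is the distance from (1, 0) to the farthest point.
Squared distances: 65, 117, 45.
Maximum is 117, attained at P_2.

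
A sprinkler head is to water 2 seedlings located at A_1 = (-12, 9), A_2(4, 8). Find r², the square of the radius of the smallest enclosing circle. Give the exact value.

64.25

The smallest circle enclosing two points has them as diameter endpoints.
Centre = midpoint = (-4, 8.5); r² = |A_1A_2|²/4 = 257/4 = 64.25.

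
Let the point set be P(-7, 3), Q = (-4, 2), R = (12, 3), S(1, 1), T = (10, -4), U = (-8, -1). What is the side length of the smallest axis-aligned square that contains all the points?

20

The bounding box has width 20 and height 7.
An axis-aligned square enclosing the set must have side ≥ max(width, height).
So the minimum side is max(20, 7) = 20.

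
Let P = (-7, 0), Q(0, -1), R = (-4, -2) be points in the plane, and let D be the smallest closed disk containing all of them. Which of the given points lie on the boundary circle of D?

Side lengths²: PQ² = 50, PR² = 13, QR² = 17.
Since PQ² = 50 ≥ 17 + 13 = 30, the angle opposite PQ is not acute, so the smallest enclosing circle has PQ as diameter.
Centre = midpoint of PQ = (-3.5, -0.5), r² = 50/4 = 12.5.
The points at distance exactly r from the centre are P, Q — 2 points.

P, Q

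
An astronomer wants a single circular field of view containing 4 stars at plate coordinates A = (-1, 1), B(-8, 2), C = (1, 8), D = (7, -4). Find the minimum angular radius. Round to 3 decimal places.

The minimum enclosing circle is determined by three boundary points: B, C, D.
Their circumcentre is (-0.125, -0.0625) with r² = 66.26953125.
The farthest remaining point A is at distance² 1.89453125 ≤ 66.26953125.
r = √(66.26953125) ≈ 8.141.

8.141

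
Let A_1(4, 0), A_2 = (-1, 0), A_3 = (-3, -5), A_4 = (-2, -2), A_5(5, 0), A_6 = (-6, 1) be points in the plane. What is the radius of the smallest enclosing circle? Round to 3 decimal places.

A smallest enclosing disk is always determined by at most three of the input points on its boundary.
The minimum enclosing circle is determined by three boundary points: A_3, A_5, A_6.
Their circumcentre is (-23/42, -1/42) with r² = 27145/882.
The farthest remaining point A_1 is at distance² 18241/882 ≤ 27145/882.
r = √(27145/882) ≈ 5.548.

5.548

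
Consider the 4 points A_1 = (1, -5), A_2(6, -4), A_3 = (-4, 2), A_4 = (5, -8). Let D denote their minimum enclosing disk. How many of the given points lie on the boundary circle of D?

2

By Welzl's lemma the MEC is supported by two points (diametrically opposite) or three points (on a circumcircle).
The farthest pair is A_3–A_4 with squared distance 181. The circle on this segment as diameter has centre (0.5, -3) and r² = 181/4 = 45.25.
Check A_1: distance² to centre = 4.25 ≤ 45.25, so it lies inside.
All remaining points lie in this disk, and no smaller disk contains both endpoints, so this is the minimum enclosing circle.
The points at distance exactly r from the centre are A_3, A_4 — 2 points.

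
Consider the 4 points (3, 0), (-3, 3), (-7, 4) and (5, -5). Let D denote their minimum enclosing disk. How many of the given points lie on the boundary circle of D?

By Welzl's lemma the MEC is supported by two points (diametrically opposite) or three points (on a circumcircle).
The farthest pair is (-7, 4)–(5, -5) with squared distance 225. The circle on this segment as diameter has centre (-1, -0.5) and r² = 225/4 = 56.25.
Check (3, 0): distance² to centre = 16.25 ≤ 56.25, so it lies inside.
All remaining points lie in this disk, and no smaller disk contains both endpoints, so this is the minimum enclosing circle.
The points at distance exactly r from the centre are (-7, 4), (5, -5) — 2 points.

2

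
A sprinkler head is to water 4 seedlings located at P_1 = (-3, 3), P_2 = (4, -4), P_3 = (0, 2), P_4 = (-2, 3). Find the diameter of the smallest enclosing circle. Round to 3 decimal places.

9.899

The minimum enclosing circle of a finite set is fixed by two of the points (as a diameter) or three (as a circumcircle).
The farthest pair is P_1–P_2 with squared distance 98. The circle on this segment as diameter has centre (0.5, -0.5) and r² = 98/4 = 24.5.
Check P_3: distance² to centre = 6.5 ≤ 24.5, so it lies inside.
All remaining points lie in this disk, and no smaller disk contains both endpoints, so this is the minimum enclosing circle.
Diameter = 2r = 2√(24.5) ≈ 9.899.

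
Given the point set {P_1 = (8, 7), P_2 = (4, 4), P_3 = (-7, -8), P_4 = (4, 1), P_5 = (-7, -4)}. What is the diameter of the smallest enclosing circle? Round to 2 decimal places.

The minimum enclosing circle of a finite set is fixed by two of the points (as a diameter) or three (as a circumcircle).
The farthest pair is P_1–P_3 with squared distance 450. The circle on this segment as diameter has centre (0.5, -0.5) and r² = 450/4 = 112.5.
Check P_2: distance² to centre = 32.5 ≤ 112.5, so it lies inside.
All remaining points lie in this disk, and no smaller disk contains both endpoints, so this is the minimum enclosing circle.
Diameter = 2r = 2√(112.5) ≈ 21.21.

21.21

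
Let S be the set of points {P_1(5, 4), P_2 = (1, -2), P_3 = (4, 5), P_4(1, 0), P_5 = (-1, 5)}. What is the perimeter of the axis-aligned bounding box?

26

Width = max x − min x = 5 − (-1) = 6.
Height = max y − min y = 5 − (-2) = 7.
Perimeter = 2(6 + 7) = 26.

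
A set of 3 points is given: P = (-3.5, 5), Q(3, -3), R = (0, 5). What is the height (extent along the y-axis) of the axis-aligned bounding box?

max y = 5, min y = -3, so height = 8.

8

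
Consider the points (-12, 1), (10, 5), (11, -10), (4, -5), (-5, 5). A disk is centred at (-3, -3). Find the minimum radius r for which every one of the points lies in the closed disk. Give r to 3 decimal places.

15.652

The required radius is the distance from (-3, -3) to the farthest point.
Squared distances: 97, 233, 245, 53, 68.
Maximum is 245, attained at (11, -10).
r = √245 ≈ 15.652.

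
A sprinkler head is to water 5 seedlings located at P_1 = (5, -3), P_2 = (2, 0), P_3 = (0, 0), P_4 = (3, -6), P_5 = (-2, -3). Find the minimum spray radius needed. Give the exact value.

The farthest pair is P_1–P_5 with squared distance 49. The circle on this segment as diameter has centre (1.5, -3) and r² = 49/4 = 12.25.
Check P_2: distance² to centre = 9.25 ≤ 12.25, so it lies inside.
All remaining points lie in this disk, and no smaller disk contains both endpoints, so this is the minimum enclosing circle.
r = √(12.25) = 3.5.

3.5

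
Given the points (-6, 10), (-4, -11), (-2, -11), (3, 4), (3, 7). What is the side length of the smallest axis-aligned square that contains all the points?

The bounding box has width 9 and height 21.
An axis-aligned square enclosing the set must have side ≥ max(width, height).
So the minimum side is max(9, 21) = 21.

21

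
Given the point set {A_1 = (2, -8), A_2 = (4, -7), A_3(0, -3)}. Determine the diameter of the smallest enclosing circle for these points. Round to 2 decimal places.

5.68

Side lengths²: A_1A_2² = 5, A_1A_3² = 29, A_2A_3² = 32.
Since A_2A_3² = 32 < 29 + 5 = 34, the triangle is acute, so the smallest enclosing circle is the circumcircle.
Circumcentre = (11/6, -31/6), r² = 145/18.
Diameter = 2r = 2√(145/18) ≈ 5.68.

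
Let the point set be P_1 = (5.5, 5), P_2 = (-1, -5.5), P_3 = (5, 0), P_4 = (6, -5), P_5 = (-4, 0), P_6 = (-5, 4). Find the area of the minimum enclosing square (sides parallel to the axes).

121

The bounding box has width 11 and height 10.5.
An axis-aligned square enclosing the set must have side ≥ max(width, height).
So the minimum side is max(11, 10.5) = 11.
Area = 11² = 121.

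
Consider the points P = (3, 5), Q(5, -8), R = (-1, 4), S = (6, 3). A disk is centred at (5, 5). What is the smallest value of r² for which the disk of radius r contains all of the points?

169

The required radius is the distance from (5, 5) to the farthest point.
Squared distances: 4, 169, 37, 5.
Maximum is 169, attained at Q.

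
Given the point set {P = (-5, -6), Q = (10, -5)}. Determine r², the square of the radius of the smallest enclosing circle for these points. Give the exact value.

The smallest circle enclosing two points has them as diameter endpoints.
Centre = midpoint = (2.5, -5.5); r² = |PQ|²/4 = 226/4 = 56.5.

56.5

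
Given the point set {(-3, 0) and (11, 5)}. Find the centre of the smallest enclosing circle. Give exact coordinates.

The smallest circle enclosing two points has them as diameter endpoints.
Centre = midpoint = (4, 2.5); r² = |(-3, 0)−(11, 5)|²/4 = 221/4 = 55.25.
Centre = (4, 2.5).

(4, 2.5)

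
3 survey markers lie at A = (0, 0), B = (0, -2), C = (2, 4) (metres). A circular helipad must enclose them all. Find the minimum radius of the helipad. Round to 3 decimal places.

3.162

Side lengths²: AB² = 4, AC² = 20, BC² = 40.
Since BC² = 40 ≥ 20 + 4 = 24, the angle opposite BC is not acute, so the smallest enclosing circle has BC as diameter.
Centre = midpoint of BC = (1, 1), r² = 40/4 = 10.
r = √10 ≈ 3.162.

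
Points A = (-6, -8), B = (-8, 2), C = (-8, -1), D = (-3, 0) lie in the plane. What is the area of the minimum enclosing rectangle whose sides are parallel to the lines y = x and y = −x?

66

In coordinates u = x + y, v = x − y the rectangle is axis-aligned; the map (x,y)→(u,v) scales areas by 2.
u-values: -14, -6, -9, -3; range = -3 − (-14) = 11.
v-values: 2, -10, -7, -3; range = 2 − (-10) = 12.
Area = (11 × 12) / 2 = 66.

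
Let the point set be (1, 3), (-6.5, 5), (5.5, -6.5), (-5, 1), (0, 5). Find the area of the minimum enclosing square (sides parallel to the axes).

144

The bounding box has width 12 and height 11.5.
An axis-aligned square enclosing the set must have side ≥ max(width, height).
So the minimum side is max(12, 11.5) = 12.
Area = 12² = 144.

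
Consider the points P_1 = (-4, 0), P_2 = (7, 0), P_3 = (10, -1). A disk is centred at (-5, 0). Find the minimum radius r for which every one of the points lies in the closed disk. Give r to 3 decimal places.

The required radius is the distance from (-5, 0) to the farthest point.
Squared distances: 1, 144, 226.
Maximum is 226, attained at P_3.
r = √226 ≈ 15.033.

15.033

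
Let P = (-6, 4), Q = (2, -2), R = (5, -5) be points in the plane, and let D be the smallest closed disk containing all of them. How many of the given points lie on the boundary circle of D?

Side lengths²: PQ² = 100, PR² = 202, QR² = 18.
Since PR² = 202 ≥ 100 + 18 = 118, the angle opposite PR is not acute, so the smallest enclosing circle has PR as diameter.
Centre = midpoint of PR = (-0.5, -0.5), r² = 202/4 = 50.5.
The points at distance exactly r from the centre are P, R — 2 points.

2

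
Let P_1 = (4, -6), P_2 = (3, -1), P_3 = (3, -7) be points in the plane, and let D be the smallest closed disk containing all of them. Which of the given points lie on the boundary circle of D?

P_2, P_3

Side lengths²: P_1P_2² = 26, P_1P_3² = 2, P_2P_3² = 36.
Since P_2P_3² = 36 ≥ 26 + 2 = 28, the angle opposite P_2P_3 is not acute, so the smallest enclosing circle has P_2P_3 as diameter.
Centre = midpoint of P_2P_3 = (3, -4), r² = 36/4 = 9.
The points at distance exactly r from the centre are P_2, P_3 — 2 points.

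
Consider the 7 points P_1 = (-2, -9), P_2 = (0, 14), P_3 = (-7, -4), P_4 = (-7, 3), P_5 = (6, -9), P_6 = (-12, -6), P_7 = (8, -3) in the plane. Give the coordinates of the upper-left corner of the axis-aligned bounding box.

(-12, 14)

x-range [-12, 8], y-range [-9, 14].
The upper-left corner is (-12, 14).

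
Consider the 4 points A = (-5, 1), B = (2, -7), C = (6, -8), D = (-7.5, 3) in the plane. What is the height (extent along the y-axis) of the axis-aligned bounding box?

11

max y = 3, min y = -8, so height = 11.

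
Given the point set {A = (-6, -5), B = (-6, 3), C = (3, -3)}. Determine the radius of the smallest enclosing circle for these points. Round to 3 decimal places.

5.540

Side lengths²: AB² = 64, AC² = 85, BC² = 117.
Since BC² = 117 < 85 + 64 = 149, the triangle is acute, so the smallest enclosing circle is the circumcircle.
Circumcentre = (-13/6, -1), r² = 1105/36.
r = √(1105/36) ≈ 5.540.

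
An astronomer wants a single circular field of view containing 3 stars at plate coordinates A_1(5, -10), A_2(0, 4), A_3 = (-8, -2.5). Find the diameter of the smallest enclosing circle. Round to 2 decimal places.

15.92

Side lengths²: A_1A_2² = 221, A_1A_3² = 225.25, A_2A_3² = 106.25.
Since A_1A_3² = 225.25 < 221 + 106.25 = 327.25, the triangle is acute, so the smallest enclosing circle is the circumcircle.
Circumcentre = (-3/17, -269/68), r² = 17225/272.
Diameter = 2r = 2√(17225/272) ≈ 15.92.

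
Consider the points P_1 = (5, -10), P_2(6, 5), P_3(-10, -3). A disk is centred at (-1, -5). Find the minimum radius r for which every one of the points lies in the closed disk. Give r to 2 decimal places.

12.21

The required radius is the distance from (-1, -5) to the farthest point.
Squared distances: 61, 149, 85.
Maximum is 149, attained at P_2.
r = √149 ≈ 12.21.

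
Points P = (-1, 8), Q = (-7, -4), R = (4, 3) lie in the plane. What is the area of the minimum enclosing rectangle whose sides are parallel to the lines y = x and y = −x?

90

In coordinates u = x + y, v = x − y the rectangle is axis-aligned; the map (x,y)→(u,v) scales areas by 2.
u-values: 7, -11, 7; range = 7 − (-11) = 18.
v-values: -9, -3, 1; range = 1 − (-9) = 10.
Area = (18 × 10) / 2 = 90.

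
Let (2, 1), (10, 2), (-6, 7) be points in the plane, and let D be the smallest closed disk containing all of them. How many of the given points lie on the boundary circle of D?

Call the three points A, B, C in the order given.
Side lengths²: AB² = 65, AC² = 100, BC² = 281.
Since BC² = 281 ≥ 100 + 65 = 165, the angle opposite BC is not acute, so the smallest enclosing circle has BC as diameter.
Centre = midpoint of BC = (2, 4.5), r² = 281/4 = 70.25.
The points at distance exactly r from the centre are (10, 2), (-6, 7) — 2 points.

2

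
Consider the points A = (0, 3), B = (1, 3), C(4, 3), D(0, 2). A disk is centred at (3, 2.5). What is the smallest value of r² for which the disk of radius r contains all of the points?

The required radius is the distance from (3, 2.5) to the farthest point.
Squared distances: 9.25, 4.25, 1.25, 9.25.
Maximum is 9.25, attained at A.

9.25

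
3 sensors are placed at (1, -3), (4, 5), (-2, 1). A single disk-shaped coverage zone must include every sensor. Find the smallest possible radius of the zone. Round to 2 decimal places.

4.28

Call the three points A, B, C in the order given.
Side lengths²: AB² = 73, AC² = 25, BC² = 52.
Since AB² = 73 < 52 + 25 = 77, the triangle is acute, so the smallest enclosing circle is the circumcircle.
Circumcentre = (41/18, 13/12), r² = 23725/1296.
r = √(23725/1296) ≈ 4.28.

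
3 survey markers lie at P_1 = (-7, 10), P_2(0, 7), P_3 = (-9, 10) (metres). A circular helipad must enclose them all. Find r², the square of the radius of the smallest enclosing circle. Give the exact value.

22.5

Side lengths²: P_1P_2² = 58, P_1P_3² = 4, P_2P_3² = 90.
Since P_2P_3² = 90 ≥ 58 + 4 = 62, the angle opposite P_2P_3 is not acute, so the smallest enclosing circle has P_2P_3 as diameter.
Centre = midpoint of P_2P_3 = (-4.5, 8.5), r² = 90/4 = 22.5.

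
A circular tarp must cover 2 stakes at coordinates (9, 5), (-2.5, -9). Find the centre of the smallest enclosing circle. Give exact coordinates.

The smallest circle enclosing two points has them as diameter endpoints.
Centre = midpoint = (3.25, -2); r² = |(9, 5)−(-2.5, -9)|²/4 = 328.25/4 = 82.0625.
Centre = (3.25, -2).

(3.25, -2)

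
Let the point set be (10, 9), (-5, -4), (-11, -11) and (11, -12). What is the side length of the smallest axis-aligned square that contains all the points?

22

The bounding box has width 22 and height 21.
An axis-aligned square enclosing the set must have side ≥ max(width, height).
So the minimum side is max(22, 21) = 22.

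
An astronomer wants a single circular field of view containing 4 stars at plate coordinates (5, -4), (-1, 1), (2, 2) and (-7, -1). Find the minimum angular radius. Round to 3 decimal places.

The farthest pair is (5, -4)–(-7, -1) with squared distance 153. The circle on this segment as diameter has centre (-1, -2.5) and r² = 153/4 = 38.25.
Check (-1, 1): distance² to centre = 12.25 ≤ 38.25, so it lies inside.
All remaining points lie in this disk, and no smaller disk contains both endpoints, so this is the minimum enclosing circle.
r = √(38.25) ≈ 6.185.

6.185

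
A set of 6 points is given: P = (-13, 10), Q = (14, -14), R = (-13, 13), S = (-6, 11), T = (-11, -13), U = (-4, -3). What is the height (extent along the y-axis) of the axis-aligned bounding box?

27

max y = 13, min y = -14, so height = 27.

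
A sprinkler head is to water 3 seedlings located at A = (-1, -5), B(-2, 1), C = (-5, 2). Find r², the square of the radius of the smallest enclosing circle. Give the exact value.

16.25

Side lengths²: AB² = 37, AC² = 65, BC² = 10.
Since AC² = 65 ≥ 37 + 10 = 47, the angle opposite AC is not acute, so the smallest enclosing circle has AC as diameter.
Centre = midpoint of AC = (-3, -1.5), r² = 65/4 = 16.25.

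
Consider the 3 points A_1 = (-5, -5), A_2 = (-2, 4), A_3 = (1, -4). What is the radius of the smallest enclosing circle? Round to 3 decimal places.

4.834

Side lengths²: A_1A_2² = 90, A_1A_3² = 37, A_2A_3² = 73.
Since A_1A_2² = 90 < 73 + 37 = 110, the triangle is acute, so the smallest enclosing circle is the circumcircle.
Circumcentre = (-89/34, -27/34), r² = 13505/578.
r = √(13505/578) ≈ 4.834.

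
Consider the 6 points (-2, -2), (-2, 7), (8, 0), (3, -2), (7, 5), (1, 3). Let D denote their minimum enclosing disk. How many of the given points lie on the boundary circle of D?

The minimum enclosing circle of a finite set is fixed by two of the points (as a diameter) or three (as a circumcircle).
The minimum enclosing circle is determined by three boundary points: (-2, -2), (-2, 7), (8, 0).
Their circumcentre is (2.3, 2.5) with r² = 38.74.
The farthest remaining point (7, 5) is at distance² 28.34 ≤ 38.74.
The points at distance exactly r from the centre are (-2, -2), (-2, 7), (8, 0) — 3 points.

3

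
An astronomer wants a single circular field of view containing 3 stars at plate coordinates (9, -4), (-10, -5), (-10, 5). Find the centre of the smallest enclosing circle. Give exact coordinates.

(-14/19, 0)

Call the three points A, B, C in the order given.
Side lengths²: AB² = 362, AC² = 442, BC² = 100.
Since AC² = 442 < 362 + 100 = 462, the triangle is acute, so the smallest enclosing circle is the circumcircle.
Circumcentre = (-14/19, 0), r² = 40001/361.
Centre = (-14/19, 0).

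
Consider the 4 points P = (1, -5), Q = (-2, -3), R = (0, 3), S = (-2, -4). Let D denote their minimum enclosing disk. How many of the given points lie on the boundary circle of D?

A smallest enclosing disk is always determined by at most three of the input points on its boundary.
The farthest pair is P–R with squared distance 65. The circle on this segment as diameter has centre (0.5, -1) and r² = 65/4 = 16.25.
Check Q: distance² to centre = 10.25 ≤ 16.25, so it lies inside.
All remaining points lie in this disk, and no smaller disk contains both endpoints, so this is the minimum enclosing circle.
The points at distance exactly r from the centre are P, R — 2 points.

2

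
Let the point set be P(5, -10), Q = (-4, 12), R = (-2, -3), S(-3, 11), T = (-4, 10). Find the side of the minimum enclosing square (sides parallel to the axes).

22

The bounding box has width 9 and height 22.
An axis-aligned square enclosing the set must have side ≥ max(width, height).
So the minimum side is max(9, 22) = 22.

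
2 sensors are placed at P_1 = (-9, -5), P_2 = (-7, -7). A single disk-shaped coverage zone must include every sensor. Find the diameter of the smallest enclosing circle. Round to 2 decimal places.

2.83

The smallest circle enclosing two points has them as diameter endpoints.
Centre = midpoint = (-8, -6); r² = |P_1P_2|²/4 = 8/4 = 2.
Diameter = 2r = 2√2 ≈ 2.83.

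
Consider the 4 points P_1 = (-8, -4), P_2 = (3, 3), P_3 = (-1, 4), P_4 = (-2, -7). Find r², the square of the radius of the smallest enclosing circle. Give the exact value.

A smallest enclosing disk is always determined by at most three of the input points on its boundary.
The farthest pair is P_1–P_2 with squared distance 170. The circle on this segment as diameter has centre (-2.5, -0.5) and r² = 170/4 = 42.5.
Check P_3: distance² to centre = 22.5 ≤ 42.5, so it lies inside.
All remaining points lie in this disk, and no smaller disk contains both endpoints, so this is the minimum enclosing circle.

42.5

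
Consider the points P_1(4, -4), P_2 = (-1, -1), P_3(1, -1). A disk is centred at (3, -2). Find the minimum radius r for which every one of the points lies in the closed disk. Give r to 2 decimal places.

The required radius is the distance from (3, -2) to the farthest point.
Squared distances: 5, 17, 5.
Maximum is 17, attained at P_2.
r = √17 ≈ 4.12.

4.12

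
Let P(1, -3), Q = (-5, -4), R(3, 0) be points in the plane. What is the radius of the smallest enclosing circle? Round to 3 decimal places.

4.472

Side lengths²: PQ² = 37, PR² = 13, QR² = 80.
Since QR² = 80 ≥ 37 + 13 = 50, the angle opposite QR is not acute, so the smallest enclosing circle has QR as diameter.
Centre = midpoint of QR = (-1, -2), r² = 80/4 = 20.
r = √20 ≈ 4.472.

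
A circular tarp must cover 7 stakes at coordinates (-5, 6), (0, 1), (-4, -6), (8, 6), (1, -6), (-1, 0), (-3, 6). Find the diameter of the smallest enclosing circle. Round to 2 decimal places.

The minimum enclosing circle of a finite set is fixed by two of the points (as a diameter) or three (as a circumcircle).
The minimum enclosing circle is determined by three boundary points: (-5, 6), (-4, -6), (8, 6).
Their circumcentre is (1.5, 0.5) with r² = 72.5.
The farthest remaining point (-3, 6) is at distance² 50.5 ≤ 72.5.
Diameter = 2r = 2√(72.5) ≈ 17.03.

17.03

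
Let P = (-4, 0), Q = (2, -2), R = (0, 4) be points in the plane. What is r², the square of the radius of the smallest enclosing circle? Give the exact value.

12.5

Side lengths²: PQ² = 40, PR² = 32, QR² = 40.
Since QR² = 40 < 40 + 32 = 72, the triangle is acute, so the smallest enclosing circle is the circumcircle.
Circumcentre = (-0.5, 0.5), r² = 12.5.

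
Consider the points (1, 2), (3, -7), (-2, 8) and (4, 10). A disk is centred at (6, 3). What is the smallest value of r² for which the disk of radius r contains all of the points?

109

The required radius is the distance from (6, 3) to the farthest point.
Squared distances: 26, 109, 89, 53.
Maximum is 109, attained at (3, -7).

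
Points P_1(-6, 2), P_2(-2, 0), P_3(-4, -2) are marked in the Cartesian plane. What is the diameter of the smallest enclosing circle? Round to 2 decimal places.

Side lengths²: P_1P_2² = 20, P_1P_3² = 20, P_2P_3² = 8.
Since P_1P_3² = 20 < 20 + 8 = 28, the triangle is acute, so the smallest enclosing circle is the circumcircle.
Circumcentre = (-13/3, 1/3), r² = 50/9.
Diameter = 2r = 2√(50/9) ≈ 4.71.

4.71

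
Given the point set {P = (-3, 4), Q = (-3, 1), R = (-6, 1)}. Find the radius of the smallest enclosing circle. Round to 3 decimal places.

Side lengths²: PQ² = 9, PR² = 18, QR² = 9.
Since PR² = 18 ≥ 9 + 9 = 18, the angle opposite PR is not acute, so the smallest enclosing circle has PR as diameter.
Centre = midpoint of PR = (-4.5, 2.5), r² = 18/4 = 4.5.
r = √(4.5) ≈ 2.121.

2.121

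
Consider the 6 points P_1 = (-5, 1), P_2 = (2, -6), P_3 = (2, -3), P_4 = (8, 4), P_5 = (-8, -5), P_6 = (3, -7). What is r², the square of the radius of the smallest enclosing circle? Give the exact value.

The minimum enclosing circle of a finite set is fixed by two of the points (as a diameter) or three (as a circumcircle).
The farthest pair is P_4–P_5 with squared distance 337. The circle on this segment as diameter has centre (0, -0.5) and r² = 337/4 = 84.25.
Check P_1: distance² to centre = 27.25 ≤ 84.25, so it lies inside.
All remaining points lie in this disk, and no smaller disk contains both endpoints, so this is the minimum enclosing circle.

84.25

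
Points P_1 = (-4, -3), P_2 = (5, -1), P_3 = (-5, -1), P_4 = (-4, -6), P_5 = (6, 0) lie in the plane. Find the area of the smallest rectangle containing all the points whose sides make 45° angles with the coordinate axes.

In coordinates u = x + y, v = x − y the rectangle is axis-aligned; the map (x,y)→(u,v) scales areas by 2.
u-values: -7, 4, -6, -10, 6; range = 6 − (-10) = 16.
v-values: -1, 6, -4, 2, 6; range = 6 − (-4) = 10.
Area = (16 × 10) / 2 = 80.

80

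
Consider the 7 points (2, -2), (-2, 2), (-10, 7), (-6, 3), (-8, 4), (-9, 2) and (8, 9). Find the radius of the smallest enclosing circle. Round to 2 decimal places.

The minimum enclosing circle of a finite set is fixed by two of the points (as a diameter) or three (as a circumcircle).
The minimum enclosing circle is determined by three boundary points: (-10, 7), (-9, 2), (8, 9).
Their circumcentre is (-37/46, 287/46) with r² = 90077/1058.
The farthest remaining point (2, -2) is at distance² 80141/1058 ≤ 90077/1058.
r = √(90077/1058) ≈ 9.23.

9.23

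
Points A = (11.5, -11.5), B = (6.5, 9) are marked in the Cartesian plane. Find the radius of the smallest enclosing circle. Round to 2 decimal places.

10.55

The smallest circle enclosing two points has them as diameter endpoints.
Centre = midpoint = (9, -1.25); r² = |AB|²/4 = 445.25/4 = 111.3125.
r = √(111.3125) ≈ 10.55.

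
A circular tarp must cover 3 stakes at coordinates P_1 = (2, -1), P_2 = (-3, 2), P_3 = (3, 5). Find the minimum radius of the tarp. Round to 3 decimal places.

Side lengths²: P_1P_2² = 34, P_1P_3² = 37, P_2P_3² = 45.
Since P_2P_3² = 45 < 37 + 34 = 71, the triangle is acute, so the smallest enclosing circle is the circumcircle.
Circumcentre = (13/22, 51/22), r² = 3145/242.
r = √(3145/242) ≈ 3.605.

3.605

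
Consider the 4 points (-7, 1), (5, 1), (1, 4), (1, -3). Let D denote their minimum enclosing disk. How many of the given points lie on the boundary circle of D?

The minimum enclosing circle of a finite set is fixed by two of the points (as a diameter) or three (as a circumcircle).
The farthest pair is (-7, 1)–(5, 1) with squared distance 144. The circle on this segment as diameter has centre (-1, 1) and r² = 144/4 = 36.
Check (1, 4): distance² to centre = 13 ≤ 36, so it lies inside.
All remaining points lie in this disk, and no smaller disk contains both endpoints, so this is the minimum enclosing circle.
The points at distance exactly r from the centre are (-7, 1), (5, 1) — 2 points.

2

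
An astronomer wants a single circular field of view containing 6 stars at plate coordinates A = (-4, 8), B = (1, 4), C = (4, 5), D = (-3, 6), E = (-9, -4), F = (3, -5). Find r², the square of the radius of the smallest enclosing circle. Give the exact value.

The minimum enclosing circle of a finite set is fixed by two of the points (as a diameter) or three (as a circumcircle).
The farthest pair is C–E with squared distance 250. The circle on this segment as diameter has centre (-2.5, 0.5) and r² = 250/4 = 62.5.
Check A: distance² to centre = 58.5 ≤ 62.5, so it lies inside.
All remaining points lie in this disk, and no smaller disk contains both endpoints, so this is the minimum enclosing circle.

62.5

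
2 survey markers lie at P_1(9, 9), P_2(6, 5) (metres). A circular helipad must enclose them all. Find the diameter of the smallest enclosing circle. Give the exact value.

5

The smallest circle enclosing two points has them as diameter endpoints.
Centre = midpoint = (7.5, 7); r² = |P_1P_2|²/4 = 25/4 = 6.25.
Diameter = 2r = 2√(6.25) = 5.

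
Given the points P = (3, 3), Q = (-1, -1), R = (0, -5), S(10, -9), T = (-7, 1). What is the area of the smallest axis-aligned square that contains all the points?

289

The bounding box has width 17 and height 12.
An axis-aligned square enclosing the set must have side ≥ max(width, height).
So the minimum side is max(17, 12) = 17.
Area = 17² = 289.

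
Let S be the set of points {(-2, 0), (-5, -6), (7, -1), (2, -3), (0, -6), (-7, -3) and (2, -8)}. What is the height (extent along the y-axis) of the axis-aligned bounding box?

8

max y = 0, min y = -8, so height = 8.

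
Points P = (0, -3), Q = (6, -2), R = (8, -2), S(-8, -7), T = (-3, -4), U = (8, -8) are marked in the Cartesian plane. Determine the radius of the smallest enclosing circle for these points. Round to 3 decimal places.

8.398

The minimum enclosing circle is determined by three boundary points: R, S, U.
Their circumcentre is (0.15625, -5) with r² = 70.5244140625.
The farthest remaining point Q is at distance² 43.1494140625 ≤ 70.5244140625.
r = √(70.5244140625) ≈ 8.398.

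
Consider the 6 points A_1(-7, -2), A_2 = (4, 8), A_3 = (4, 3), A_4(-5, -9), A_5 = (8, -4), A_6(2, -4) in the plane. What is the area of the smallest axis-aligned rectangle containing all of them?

255

x ranges over [-7, 8], width 15.
y ranges over [-9, 8], height 17.
Area = 15 × 17 = 255.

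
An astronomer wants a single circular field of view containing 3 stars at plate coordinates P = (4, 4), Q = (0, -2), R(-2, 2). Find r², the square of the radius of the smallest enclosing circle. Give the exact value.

650/49

Side lengths²: PQ² = 52, PR² = 40, QR² = 20.
Since PQ² = 52 < 40 + 20 = 60, the triangle is acute, so the smallest enclosing circle is the circumcircle.
Circumcentre = (11/7, 9/7), r² = 650/49.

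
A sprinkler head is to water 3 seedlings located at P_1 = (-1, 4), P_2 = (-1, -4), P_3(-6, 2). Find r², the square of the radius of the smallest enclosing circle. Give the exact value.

17.69

Side lengths²: P_1P_2² = 64, P_1P_3² = 29, P_2P_3² = 61.
Since P_1P_2² = 64 < 61 + 29 = 90, the triangle is acute, so the smallest enclosing circle is the circumcircle.
Circumcentre = (-2.3, 0), r² = 17.69.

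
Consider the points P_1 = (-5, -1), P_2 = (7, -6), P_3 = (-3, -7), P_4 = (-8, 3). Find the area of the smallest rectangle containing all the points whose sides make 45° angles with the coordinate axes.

In coordinates u = x + y, v = x − y the rectangle is axis-aligned; the map (x,y)→(u,v) scales areas by 2.
u-values: -6, 1, -10, -5; range = 1 − (-10) = 11.
v-values: -4, 13, 4, -11; range = 13 − (-11) = 24.
Area = (11 × 24) / 2 = 132.

132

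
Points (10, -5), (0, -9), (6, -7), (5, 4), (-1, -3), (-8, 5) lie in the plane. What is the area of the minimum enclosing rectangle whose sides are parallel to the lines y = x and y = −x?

In coordinates u = x + y, v = x − y the rectangle is axis-aligned; the map (x,y)→(u,v) scales areas by 2.
u-values: 5, -9, -1, 9, -4, -3; range = 9 − (-9) = 18.
v-values: 15, 9, 13, 1, 2, -13; range = 15 − (-13) = 28.
Area = (18 × 28) / 2 = 252.

252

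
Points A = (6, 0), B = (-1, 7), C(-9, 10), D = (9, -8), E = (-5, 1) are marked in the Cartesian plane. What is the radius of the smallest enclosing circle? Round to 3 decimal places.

A smallest enclosing disk is always determined by at most three of the input points on its boundary.
The farthest pair is C–D with squared distance 648. The circle on this segment as diameter has centre (0, 1) and r² = 648/4 = 162.
Check A: distance² to centre = 37 ≤ 162, so it lies inside.
All remaining points lie in this disk, and no smaller disk contains both endpoints, so this is the minimum enclosing circle.
r = √162 ≈ 12.728.

12.728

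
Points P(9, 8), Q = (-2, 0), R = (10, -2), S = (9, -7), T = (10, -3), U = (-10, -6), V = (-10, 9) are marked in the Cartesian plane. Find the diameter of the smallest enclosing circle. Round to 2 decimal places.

The minimum enclosing circle of a finite set is fixed by two of the points (as a diameter) or three (as a circumcircle).
The farthest pair is S–V with squared distance 617. The circle on this segment as diameter has centre (-0.5, 1) and r² = 617/4 = 154.25.
Check P: distance² to centre = 139.25 ≤ 154.25, so it lies inside.
All remaining points lie in this disk, and no smaller disk contains both endpoints, so this is the minimum enclosing circle.
Diameter = 2r = 2√(154.25) ≈ 24.84.

24.84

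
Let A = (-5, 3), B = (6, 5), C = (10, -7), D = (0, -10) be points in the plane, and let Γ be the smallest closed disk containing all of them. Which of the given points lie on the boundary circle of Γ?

A smallest enclosing disk is always determined by at most three of the input points on its boundary.
The farthest pair is A–C with squared distance 325. The circle on this segment as diameter has centre (2.5, -2) and r² = 325/4 = 81.25.
Check B: distance² to centre = 61.25 ≤ 81.25, so it lies inside.
All remaining points lie in this disk, and no smaller disk contains both endpoints, so this is the minimum enclosing circle.
The points at distance exactly r from the centre are A, C — 2 points.

A, C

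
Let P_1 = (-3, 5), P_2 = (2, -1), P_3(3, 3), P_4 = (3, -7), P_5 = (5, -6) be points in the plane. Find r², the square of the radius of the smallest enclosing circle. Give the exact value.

By Welzl's lemma the MEC is supported by two points (diametrically opposite) or three points (on a circumcircle).
The farthest pair is P_1–P_5 with squared distance 185. The circle on this segment as diameter has centre (1, -0.5) and r² = 185/4 = 46.25.
Check P_2: distance² to centre = 1.25 ≤ 46.25, so it lies inside.
All remaining points lie in this disk, and no smaller disk contains both endpoints, so this is the minimum enclosing circle.

46.25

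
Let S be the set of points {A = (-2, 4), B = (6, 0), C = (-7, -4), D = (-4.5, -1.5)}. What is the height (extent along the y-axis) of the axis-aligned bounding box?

8

max y = 4, min y = -4, so height = 8.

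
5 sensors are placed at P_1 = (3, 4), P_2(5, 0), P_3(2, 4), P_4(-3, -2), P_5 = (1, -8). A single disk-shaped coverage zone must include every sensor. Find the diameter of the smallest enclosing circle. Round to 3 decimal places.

12.166

The farthest pair is P_1–P_5 with squared distance 148. The circle on this segment as diameter has centre (2, -2) and r² = 148/4 = 37.
Check P_2: distance² to centre = 13 ≤ 37, so it lies inside.
All remaining points lie in this disk, and no smaller disk contains both endpoints, so this is the minimum enclosing circle.
Diameter = 2r = 2√37 ≈ 12.166.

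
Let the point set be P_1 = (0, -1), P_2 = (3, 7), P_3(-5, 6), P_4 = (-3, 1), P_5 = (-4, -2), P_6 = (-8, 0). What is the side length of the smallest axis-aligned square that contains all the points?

11

The bounding box has width 11 and height 9.
An axis-aligned square enclosing the set must have side ≥ max(width, height).
So the minimum side is max(11, 9) = 11.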